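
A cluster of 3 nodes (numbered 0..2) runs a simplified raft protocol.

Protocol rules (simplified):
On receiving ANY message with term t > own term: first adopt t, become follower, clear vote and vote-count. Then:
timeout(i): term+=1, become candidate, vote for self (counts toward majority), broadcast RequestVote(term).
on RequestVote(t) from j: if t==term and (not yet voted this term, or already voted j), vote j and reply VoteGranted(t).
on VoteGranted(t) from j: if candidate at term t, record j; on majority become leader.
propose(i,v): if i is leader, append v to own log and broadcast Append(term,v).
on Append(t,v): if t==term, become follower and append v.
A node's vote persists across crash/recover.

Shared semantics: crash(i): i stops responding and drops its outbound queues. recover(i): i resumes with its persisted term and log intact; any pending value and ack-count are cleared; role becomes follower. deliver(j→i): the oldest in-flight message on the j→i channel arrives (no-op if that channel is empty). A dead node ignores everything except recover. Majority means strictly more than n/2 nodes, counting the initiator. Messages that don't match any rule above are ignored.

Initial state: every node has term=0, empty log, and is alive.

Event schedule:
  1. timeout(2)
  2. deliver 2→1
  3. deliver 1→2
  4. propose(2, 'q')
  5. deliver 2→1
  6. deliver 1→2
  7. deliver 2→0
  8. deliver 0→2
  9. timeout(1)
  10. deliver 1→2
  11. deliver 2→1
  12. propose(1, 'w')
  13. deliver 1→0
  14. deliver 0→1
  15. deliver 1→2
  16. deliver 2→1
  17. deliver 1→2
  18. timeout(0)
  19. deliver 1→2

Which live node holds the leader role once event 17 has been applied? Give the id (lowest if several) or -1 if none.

1

step 1 timeout(2): 2={cand,t=1,log=-}
step 2 deliver 2→1: 1={foll,t=1,log=-}
step 3 deliver 1→2: 2={lead,t=1,log=-}
step 4 propose(2,'q'): 2={lead,t=1,log=q}
step 5 deliver 2→1: 1={foll,t=1,log=q}
step 6 deliver 1→2: —
step 7 deliver 2→0: 0={foll,t=1,log=-}
step 8 deliver 0→2: —
step 9 timeout(1): 1={cand,t=2,log=q}
step 10 deliver 1→2: 2={foll,t=2,log=q}
step 11 deliver 2→1: 1={lead,t=2,log=q}
step 12 propose(1,'w'): 1={lead,t=2,log=q,w}
step 13 deliver 1→0: 0={foll,t=2,log=-}
step 14 deliver 0→1: —
step 15 deliver 1→2: 2={foll,t=2,log=q,w}
step 16 deliver 2→1: —
step 17 deliver 1→2: —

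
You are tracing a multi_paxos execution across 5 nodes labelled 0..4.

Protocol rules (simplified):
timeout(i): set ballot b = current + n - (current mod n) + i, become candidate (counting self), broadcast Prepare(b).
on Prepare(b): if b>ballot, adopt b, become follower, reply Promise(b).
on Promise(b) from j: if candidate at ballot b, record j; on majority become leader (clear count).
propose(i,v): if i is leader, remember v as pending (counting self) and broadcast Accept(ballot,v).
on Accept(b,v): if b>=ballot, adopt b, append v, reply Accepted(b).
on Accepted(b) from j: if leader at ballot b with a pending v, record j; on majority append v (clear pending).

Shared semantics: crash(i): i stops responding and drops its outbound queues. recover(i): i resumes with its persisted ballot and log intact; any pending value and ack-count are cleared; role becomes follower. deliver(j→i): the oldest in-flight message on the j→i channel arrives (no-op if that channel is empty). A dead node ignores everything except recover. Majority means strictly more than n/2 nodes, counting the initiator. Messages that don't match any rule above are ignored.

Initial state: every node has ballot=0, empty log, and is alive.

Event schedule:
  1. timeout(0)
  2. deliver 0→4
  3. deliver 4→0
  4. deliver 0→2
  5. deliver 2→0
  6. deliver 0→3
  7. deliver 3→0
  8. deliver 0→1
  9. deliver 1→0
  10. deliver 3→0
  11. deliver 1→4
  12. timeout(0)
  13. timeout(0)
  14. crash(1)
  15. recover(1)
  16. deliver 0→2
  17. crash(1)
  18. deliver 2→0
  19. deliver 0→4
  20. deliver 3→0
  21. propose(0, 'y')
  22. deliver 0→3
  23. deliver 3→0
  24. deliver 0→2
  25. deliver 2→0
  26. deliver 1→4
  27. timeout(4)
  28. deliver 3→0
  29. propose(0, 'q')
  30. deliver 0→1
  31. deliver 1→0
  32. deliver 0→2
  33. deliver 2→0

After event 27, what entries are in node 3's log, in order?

step 1 timeout(0): 0={cand,b=5,log=-}
step 2 deliver 0→4: 4={foll,b=5,log=-}
step 3 deliver 4→0: —
step 4 deliver 0→2: 2={foll,b=5,log=-}
step 5 deliver 2→0: 0={lead,b=5,log=-}
step 6 deliver 0→3: 3={foll,b=5,log=-}
step 7 deliver 3→0: —
step 8 deliver 0→1: 1={foll,b=5,log=-}
step 9 deliver 1→0: —
step 10 deliver 3→0: —
step 11 deliver 1→4: —
step 12 timeout(0): 0={cand,b=10,log=-}
step 13 timeout(0): 0={cand,b=15,log=-}
step 14 crash(1): 1={✗foll,b=5,log=-}
step 15 recover(1): 1={foll,b=5,log=-}
step 16 deliver 0→2: 2={foll,b=10,log=-}
step 17 crash(1): 1={✗foll,b=5,log=-}
step 18 deliver 2→0: —
step 19 deliver 0→4: 4={foll,b=10,log=-}
step 20 deliver 3→0: —
step 21 propose(0,'y'): —
step 22 deliver 0→3: 3={foll,b=10,log=-}
step 23 deliver 3→0: —
step 24 deliver 0→2: 2={foll,b=15,log=-}
step 25 deliver 2→0: —
step 26 deliver 1→4: —
step 27 timeout(4): 4={cand,b=19,log=-}

empty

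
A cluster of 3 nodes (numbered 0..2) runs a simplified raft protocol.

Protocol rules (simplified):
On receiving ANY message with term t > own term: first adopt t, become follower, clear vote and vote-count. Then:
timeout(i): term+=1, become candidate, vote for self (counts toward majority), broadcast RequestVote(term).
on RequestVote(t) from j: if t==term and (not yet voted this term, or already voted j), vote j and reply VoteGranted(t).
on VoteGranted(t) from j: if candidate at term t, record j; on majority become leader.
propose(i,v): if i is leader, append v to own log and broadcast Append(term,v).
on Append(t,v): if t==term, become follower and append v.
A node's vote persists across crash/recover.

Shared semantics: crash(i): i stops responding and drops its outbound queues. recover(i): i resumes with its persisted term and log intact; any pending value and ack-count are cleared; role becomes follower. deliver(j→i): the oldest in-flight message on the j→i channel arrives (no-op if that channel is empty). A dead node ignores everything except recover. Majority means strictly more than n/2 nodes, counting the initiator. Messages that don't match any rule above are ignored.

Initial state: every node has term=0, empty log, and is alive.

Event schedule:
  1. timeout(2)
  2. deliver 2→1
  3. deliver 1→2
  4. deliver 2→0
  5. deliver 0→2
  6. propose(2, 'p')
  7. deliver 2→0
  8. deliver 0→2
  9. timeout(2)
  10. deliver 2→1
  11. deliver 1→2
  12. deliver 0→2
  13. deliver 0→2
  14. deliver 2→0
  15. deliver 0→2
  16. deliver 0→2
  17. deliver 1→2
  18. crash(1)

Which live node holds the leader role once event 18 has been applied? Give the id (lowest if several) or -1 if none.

2

[1] timeout(2) → N2(cand t1 [-])
[2] deliver 2→1 → N1(foll t1 [-])
[3] deliver 1→2 → N2(lead t1 [-])
[4] deliver 2→0 → N0(foll t1 [-])
[5] deliver 0→2 → ∅
[6] propose(2,'p') → N2(lead t1 [p])
[7] deliver 2→0 → N0(foll t1 [p])
[8] deliver 0→2 → ∅
[9] timeout(2) → N2(cand t2 [p])
[10] deliver 2→1 → N1(foll t1 [p])
[11] deliver 1→2 → ∅
[12] deliver 0→2 → ∅
[13] deliver 0→2 → ∅
[14] deliver 2→0 → N0(foll t2 [p])
[15] deliver 0→2 → N2(lead t2 [p])
[16] deliver 0→2 → ∅
[17] deliver 1→2 → ∅
[18] crash(1) → N1(✗foll t1 [p])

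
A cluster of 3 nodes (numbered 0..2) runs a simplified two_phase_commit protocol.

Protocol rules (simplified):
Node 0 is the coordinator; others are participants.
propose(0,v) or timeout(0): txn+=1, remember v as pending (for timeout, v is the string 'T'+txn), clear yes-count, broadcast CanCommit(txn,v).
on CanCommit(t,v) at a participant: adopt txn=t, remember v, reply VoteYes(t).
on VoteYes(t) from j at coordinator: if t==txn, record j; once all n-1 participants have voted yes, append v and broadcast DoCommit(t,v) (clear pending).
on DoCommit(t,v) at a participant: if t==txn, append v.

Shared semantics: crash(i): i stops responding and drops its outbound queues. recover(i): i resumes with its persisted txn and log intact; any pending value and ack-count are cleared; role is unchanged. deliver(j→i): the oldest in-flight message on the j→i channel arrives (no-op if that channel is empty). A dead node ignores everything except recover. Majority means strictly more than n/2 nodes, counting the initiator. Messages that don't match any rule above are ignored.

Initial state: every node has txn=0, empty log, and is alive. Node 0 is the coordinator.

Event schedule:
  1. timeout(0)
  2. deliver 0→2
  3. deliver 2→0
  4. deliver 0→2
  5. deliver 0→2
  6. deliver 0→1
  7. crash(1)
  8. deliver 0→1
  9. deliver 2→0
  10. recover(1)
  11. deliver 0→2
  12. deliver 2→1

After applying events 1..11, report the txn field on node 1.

1. timeout(0):  <0:coor t1 ->
2. deliver 0→2:  <2:part t1 ->
3. deliver 2→0:  nop
4. deliver 0→2:  nop
5. deliver 0→2:  nop
6. deliver 0→1:  <1:part t1 ->
7. crash(1):  <1:✗part t1 ->
8. deliver 0→1:  nop
9. deliver 2→0:  nop
10. recover(1):  <1:part t1 ->
11. deliver 0→2:  nop

1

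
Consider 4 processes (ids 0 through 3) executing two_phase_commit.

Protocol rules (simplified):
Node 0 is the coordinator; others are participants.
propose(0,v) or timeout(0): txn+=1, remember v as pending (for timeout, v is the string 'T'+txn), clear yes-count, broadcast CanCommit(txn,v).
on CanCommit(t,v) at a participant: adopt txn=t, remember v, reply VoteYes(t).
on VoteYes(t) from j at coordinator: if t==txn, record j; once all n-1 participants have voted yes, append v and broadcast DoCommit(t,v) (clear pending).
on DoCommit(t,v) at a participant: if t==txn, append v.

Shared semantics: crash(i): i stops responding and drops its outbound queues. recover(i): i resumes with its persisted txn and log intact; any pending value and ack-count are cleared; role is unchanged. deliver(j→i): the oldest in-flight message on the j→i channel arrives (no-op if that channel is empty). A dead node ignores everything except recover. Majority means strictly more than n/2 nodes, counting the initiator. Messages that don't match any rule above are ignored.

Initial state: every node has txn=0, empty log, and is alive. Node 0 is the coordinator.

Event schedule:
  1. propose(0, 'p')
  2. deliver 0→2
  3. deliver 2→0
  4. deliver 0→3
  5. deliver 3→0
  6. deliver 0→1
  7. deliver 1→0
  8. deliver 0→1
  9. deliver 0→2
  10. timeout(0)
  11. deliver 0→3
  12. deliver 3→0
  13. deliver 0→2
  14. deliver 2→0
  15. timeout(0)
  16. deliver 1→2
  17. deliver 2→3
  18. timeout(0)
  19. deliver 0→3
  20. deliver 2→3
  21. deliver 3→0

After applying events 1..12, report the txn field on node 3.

step 1 propose(0,'p'): 0={coor,t=1,log=-}
step 2 deliver 0→2: 2={part,t=1,log=-}
step 3 deliver 2→0: —
step 4 deliver 0→3: 3={part,t=1,log=-}
step 5 deliver 3→0: —
step 6 deliver 0→1: 1={part,t=1,log=-}
step 7 deliver 1→0: 0={coor,t=1,log=p}
step 8 deliver 0→1: 1={part,t=1,log=p}
step 9 deliver 0→2: 2={part,t=1,log=p}
step 10 timeout(0): 0={coor,t=2,log=p}
step 11 deliver 0→3: 3={part,t=1,log=p}
step 12 deliver 3→0: —

1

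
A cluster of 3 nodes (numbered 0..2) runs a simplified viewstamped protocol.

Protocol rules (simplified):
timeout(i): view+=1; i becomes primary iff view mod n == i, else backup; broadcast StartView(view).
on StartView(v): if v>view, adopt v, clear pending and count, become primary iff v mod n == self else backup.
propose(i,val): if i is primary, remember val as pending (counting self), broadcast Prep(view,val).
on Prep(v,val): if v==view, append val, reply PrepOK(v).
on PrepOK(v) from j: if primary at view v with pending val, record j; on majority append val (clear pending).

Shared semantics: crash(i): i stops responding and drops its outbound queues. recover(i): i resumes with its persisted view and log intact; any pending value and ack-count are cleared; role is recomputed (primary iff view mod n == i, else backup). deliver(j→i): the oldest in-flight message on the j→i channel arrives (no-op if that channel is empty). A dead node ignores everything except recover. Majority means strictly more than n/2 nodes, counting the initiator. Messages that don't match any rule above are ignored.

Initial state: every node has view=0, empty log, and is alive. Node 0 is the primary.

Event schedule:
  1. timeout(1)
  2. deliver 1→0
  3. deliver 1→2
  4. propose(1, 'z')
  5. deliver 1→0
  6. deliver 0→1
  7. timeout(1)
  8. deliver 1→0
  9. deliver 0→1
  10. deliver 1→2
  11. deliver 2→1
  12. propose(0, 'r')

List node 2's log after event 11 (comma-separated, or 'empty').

step 1 timeout(1): 1={prim,v=1,log=-}
step 2 deliver 1→0: 0={back,v=1,log=-}
step 3 deliver 1→2: 2={back,v=1,log=-}
step 4 propose(1,'z'): —
step 5 deliver 1→0: 0={back,v=1,log=z}
step 6 deliver 0→1: 1={prim,v=1,log=z}
step 7 timeout(1): 1={back,v=2,log=z}
step 8 deliver 1→0: 0={back,v=2,log=z}
step 9 deliver 0→1: —
step 10 deliver 1→2: 2={back,v=1,log=z}
step 11 deliver 2→1: —

z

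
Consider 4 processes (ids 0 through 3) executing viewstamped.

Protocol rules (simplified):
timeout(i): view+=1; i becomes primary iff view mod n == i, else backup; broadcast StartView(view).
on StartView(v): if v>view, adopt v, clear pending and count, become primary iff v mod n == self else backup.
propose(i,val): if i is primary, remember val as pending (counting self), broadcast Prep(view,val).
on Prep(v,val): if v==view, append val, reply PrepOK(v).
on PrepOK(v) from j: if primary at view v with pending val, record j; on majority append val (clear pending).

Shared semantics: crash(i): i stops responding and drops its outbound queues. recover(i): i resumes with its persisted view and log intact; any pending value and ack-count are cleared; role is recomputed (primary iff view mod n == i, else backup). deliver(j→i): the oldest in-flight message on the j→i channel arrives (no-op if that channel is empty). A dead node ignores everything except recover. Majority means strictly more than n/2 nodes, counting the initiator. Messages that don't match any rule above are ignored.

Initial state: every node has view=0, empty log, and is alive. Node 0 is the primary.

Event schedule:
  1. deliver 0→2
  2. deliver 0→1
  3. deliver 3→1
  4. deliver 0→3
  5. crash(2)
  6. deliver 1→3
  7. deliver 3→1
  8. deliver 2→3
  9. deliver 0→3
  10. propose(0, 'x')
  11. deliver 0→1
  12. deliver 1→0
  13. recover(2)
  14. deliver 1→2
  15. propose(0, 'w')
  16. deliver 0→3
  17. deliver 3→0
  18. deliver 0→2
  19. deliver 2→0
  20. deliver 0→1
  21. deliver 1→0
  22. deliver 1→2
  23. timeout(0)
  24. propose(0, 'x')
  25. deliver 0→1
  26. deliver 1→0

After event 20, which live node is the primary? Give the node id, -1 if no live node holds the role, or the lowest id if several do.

e1 deliver 0→2: ·
e2 deliver 0→1: ·
e3 deliver 3→1: ·
e4 deliver 0→3: ·
e5 crash(2): 2[✗back,v=0,-]
e6 deliver 1→3: ·
e7 deliver 3→1: ·
e8 deliver 2→3: ·
e9 deliver 0→3: ·
e10 propose(0,'x'): ·
e11 deliver 0→1: 1[back,v=0,x]
e12 deliver 1→0: ·
e13 recover(2): 2[back,v=0,-]
e14 deliver 1→2: ·
e15 propose(0,'w'): ·
e16 deliver 0→3: 3[back,v=0,x]
e17 deliver 3→0: ·
e18 deliver 0→2: 2[back,v=0,x]
e19 deliver 2→0: 0[prim,v=0,w]
e20 deliver 0→1: 1[back,v=0,x,w]

0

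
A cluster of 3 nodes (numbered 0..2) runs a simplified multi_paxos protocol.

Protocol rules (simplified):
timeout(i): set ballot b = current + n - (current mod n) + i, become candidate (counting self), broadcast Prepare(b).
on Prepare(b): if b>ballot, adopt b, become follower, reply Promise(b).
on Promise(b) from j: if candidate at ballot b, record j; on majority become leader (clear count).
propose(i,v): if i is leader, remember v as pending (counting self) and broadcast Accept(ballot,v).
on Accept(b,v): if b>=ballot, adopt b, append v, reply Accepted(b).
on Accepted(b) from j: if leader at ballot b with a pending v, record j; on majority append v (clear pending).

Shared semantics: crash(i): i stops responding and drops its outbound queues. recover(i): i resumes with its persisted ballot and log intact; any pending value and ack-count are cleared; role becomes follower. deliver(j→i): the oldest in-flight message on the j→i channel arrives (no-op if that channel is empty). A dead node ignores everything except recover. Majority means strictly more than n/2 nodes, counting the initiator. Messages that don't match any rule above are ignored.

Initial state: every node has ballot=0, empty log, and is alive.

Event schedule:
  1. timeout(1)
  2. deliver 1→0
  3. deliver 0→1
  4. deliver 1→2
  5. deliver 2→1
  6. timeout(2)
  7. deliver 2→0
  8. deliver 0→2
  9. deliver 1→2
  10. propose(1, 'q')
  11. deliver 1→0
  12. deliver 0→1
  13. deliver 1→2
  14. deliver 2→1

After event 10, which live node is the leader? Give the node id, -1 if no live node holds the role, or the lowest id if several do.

1

[1] timeout(1) → N1(cand b4 [-])
[2] deliver 1→0 → N0(foll b4 [-])
[3] deliver 0→1 → N1(lead b4 [-])
[4] deliver 1→2 → N2(foll b4 [-])
[5] deliver 2→1 → ∅
[6] timeout(2) → N2(cand b8 [-])
[7] deliver 2→0 → N0(foll b8 [-])
[8] deliver 0→2 → N2(lead b8 [-])
[9] deliver 1→2 → ∅
[10] propose(1,'q') → ∅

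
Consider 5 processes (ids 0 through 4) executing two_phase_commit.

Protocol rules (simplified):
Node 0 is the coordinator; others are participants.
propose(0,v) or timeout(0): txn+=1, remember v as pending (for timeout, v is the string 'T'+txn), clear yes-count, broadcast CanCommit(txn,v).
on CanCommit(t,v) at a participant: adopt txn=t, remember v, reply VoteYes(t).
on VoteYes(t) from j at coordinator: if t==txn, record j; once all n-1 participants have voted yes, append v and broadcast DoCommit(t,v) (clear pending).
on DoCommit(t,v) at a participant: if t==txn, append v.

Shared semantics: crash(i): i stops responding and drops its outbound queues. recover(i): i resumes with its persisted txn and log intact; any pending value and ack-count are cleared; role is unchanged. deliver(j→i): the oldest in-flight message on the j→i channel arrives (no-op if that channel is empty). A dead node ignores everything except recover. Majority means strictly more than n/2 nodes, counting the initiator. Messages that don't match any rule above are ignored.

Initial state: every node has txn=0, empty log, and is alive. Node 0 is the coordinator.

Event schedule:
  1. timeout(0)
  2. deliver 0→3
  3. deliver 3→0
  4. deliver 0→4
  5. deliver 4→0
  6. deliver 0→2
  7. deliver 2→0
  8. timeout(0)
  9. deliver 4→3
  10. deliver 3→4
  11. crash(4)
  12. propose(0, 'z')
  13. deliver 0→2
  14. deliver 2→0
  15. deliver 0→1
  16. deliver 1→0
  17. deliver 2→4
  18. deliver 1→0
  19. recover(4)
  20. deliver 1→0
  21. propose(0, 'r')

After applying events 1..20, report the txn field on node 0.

3

step 1 timeout(0): 0={coor,t=1,log=-}
step 2 deliver 0→3: 3={part,t=1,log=-}
step 3 deliver 3→0: —
step 4 deliver 0→4: 4={part,t=1,log=-}
step 5 deliver 4→0: —
step 6 deliver 0→2: 2={part,t=1,log=-}
step 7 deliver 2→0: —
step 8 timeout(0): 0={coor,t=2,log=-}
step 9 deliver 4→3: —
step 10 deliver 3→4: —
step 11 crash(4): 4={✗part,t=1,log=-}
step 12 propose(0,'z'): 0={coor,t=3,log=-}
step 13 deliver 0→2: 2={part,t=2,log=-}
step 14 deliver 2→0: —
step 15 deliver 0→1: 1={part,t=1,log=-}
step 16 deliver 1→0: —
step 17 deliver 2→4: —
step 18 deliver 1→0: —
step 19 recover(4): 4={part,t=1,log=-}
step 20 deliver 1→0: —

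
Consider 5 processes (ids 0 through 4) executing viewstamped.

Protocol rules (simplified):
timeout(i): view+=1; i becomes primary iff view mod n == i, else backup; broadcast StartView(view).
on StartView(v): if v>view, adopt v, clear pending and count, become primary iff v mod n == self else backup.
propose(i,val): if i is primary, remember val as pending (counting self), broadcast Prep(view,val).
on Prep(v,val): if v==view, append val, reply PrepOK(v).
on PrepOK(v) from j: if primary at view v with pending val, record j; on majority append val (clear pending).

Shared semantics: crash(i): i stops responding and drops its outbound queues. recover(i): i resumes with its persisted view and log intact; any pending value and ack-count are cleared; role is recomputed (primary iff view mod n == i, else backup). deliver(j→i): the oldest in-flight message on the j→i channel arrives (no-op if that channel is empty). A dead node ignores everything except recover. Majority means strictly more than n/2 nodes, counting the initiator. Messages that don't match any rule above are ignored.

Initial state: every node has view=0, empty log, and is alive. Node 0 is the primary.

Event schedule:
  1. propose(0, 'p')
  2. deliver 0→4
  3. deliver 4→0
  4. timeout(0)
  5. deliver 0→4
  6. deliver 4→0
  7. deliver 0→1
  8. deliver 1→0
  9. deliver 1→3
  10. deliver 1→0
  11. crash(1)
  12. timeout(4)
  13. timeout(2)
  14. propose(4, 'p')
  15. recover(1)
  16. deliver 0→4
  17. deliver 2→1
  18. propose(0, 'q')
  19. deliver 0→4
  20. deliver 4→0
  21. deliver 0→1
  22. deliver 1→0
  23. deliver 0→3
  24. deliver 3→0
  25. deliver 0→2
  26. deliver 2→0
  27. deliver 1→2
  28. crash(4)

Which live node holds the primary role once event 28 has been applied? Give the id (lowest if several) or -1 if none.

1

e1 propose(0,'p'): ·
e2 deliver 0→4: 4[back,v=0,p]
e3 deliver 4→0: ·
e4 timeout(0): 0[back,v=1,-]
e5 deliver 0→4: 4[back,v=1,p]
e6 deliver 4→0: ·
e7 deliver 0→1: 1[back,v=0,p]
e8 deliver 1→0: ·
e9 deliver 1→3: ·
e10 deliver 1→0: ·
e11 crash(1): 1[✗back,v=0,p]
e12 timeout(4): 4[back,v=2,p]
e13 timeout(2): 2[back,v=1,-]
e14 propose(4,'p'): ·
e15 recover(1): 1[back,v=0,p]
e16 deliver 0→4: ·
e17 deliver 2→1: 1[prim,v=1,p]
e18 propose(0,'q'): ·
e19 deliver 0→4: ·
e20 deliver 4→0: 0[back,v=2,-]
e21 deliver 0→1: ·
e22 deliver 1→0: ·
e23 deliver 0→3: 3[back,v=0,p]
e24 deliver 3→0: ·
e25 deliver 0→2: ·
e26 deliver 2→0: ·
e27 deliver 1→2: ·
e28 crash(4): 4[✗back,v=2,p]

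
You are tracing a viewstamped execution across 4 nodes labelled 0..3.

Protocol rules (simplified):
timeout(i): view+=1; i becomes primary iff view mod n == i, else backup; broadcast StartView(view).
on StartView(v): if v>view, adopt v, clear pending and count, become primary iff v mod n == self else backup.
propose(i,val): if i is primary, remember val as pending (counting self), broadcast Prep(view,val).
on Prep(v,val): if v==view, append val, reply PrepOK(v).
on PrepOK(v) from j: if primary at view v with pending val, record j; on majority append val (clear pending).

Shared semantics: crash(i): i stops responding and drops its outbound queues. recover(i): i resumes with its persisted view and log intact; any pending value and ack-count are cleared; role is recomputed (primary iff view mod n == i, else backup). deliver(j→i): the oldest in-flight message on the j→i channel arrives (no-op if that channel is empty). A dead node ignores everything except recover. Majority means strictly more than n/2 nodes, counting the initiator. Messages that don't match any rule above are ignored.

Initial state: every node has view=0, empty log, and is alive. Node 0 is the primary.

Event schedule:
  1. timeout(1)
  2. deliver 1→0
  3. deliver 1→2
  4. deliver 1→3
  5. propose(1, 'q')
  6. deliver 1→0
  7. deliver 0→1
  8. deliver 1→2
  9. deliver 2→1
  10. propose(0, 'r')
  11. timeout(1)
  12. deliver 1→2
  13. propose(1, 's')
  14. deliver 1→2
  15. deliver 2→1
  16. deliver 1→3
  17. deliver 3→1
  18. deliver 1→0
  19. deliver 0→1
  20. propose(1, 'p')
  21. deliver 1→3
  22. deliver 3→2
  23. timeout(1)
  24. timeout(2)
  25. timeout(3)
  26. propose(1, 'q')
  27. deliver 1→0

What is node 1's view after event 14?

[1] timeout(1) → N1(prim v1 [-])
[2] deliver 1→0 → N0(back v1 [-])
[3] deliver 1→2 → N2(back v1 [-])
[4] deliver 1→3 → N3(back v1 [-])
[5] propose(1,'q') → ∅
[6] deliver 1→0 → N0(back v1 [q])
[7] deliver 0→1 → ∅
[8] deliver 1→2 → N2(back v1 [q])
[9] deliver 2→1 → N1(prim v1 [q])
[10] propose(0,'r') → ∅
[11] timeout(1) → N1(back v2 [q])
[12] deliver 1→2 → N2(prim v2 [q])
[13] propose(1,'s') → ∅
[14] deliver 1→2 → ∅

2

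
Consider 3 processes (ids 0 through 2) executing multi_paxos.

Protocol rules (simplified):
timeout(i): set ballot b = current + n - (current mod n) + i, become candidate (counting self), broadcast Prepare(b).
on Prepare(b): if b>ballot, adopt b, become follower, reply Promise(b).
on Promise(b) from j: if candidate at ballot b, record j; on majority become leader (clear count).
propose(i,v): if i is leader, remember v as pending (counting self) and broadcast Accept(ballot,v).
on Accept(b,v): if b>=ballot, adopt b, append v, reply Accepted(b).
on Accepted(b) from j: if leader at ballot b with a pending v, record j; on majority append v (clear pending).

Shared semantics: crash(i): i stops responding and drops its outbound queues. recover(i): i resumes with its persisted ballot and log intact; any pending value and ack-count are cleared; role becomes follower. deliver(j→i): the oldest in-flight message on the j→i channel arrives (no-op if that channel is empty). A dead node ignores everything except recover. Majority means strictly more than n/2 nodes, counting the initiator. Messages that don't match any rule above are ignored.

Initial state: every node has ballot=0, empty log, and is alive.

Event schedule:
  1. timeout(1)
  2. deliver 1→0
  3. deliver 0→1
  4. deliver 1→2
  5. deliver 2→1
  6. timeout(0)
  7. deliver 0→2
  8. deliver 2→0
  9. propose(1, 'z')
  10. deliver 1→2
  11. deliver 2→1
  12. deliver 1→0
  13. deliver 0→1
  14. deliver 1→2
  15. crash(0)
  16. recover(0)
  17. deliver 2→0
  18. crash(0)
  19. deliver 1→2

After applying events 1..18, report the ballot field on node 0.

step 1 timeout(1): 1={cand,b=4,log=-}
step 2 deliver 1→0: 0={foll,b=4,log=-}
step 3 deliver 0→1: 1={lead,b=4,log=-}
step 4 deliver 1→2: 2={foll,b=4,log=-}
step 5 deliver 2→1: —
step 6 timeout(0): 0={cand,b=6,log=-}
step 7 deliver 0→2: 2={foll,b=6,log=-}
step 8 deliver 2→0: 0={lead,b=6,log=-}
step 9 propose(1,'z'): —
step 10 deliver 1→2: —
step 11 deliver 2→1: —
step 12 deliver 1→0: —
step 13 deliver 0→1: 1={foll,b=6,log=-}
step 14 deliver 1→2: —
step 15 crash(0): 0={✗lead,b=6,log=-}
step 16 recover(0): 0={foll,b=6,log=-}
step 17 deliver 2→0: —
step 18 crash(0): 0={✗foll,b=6,log=-}

6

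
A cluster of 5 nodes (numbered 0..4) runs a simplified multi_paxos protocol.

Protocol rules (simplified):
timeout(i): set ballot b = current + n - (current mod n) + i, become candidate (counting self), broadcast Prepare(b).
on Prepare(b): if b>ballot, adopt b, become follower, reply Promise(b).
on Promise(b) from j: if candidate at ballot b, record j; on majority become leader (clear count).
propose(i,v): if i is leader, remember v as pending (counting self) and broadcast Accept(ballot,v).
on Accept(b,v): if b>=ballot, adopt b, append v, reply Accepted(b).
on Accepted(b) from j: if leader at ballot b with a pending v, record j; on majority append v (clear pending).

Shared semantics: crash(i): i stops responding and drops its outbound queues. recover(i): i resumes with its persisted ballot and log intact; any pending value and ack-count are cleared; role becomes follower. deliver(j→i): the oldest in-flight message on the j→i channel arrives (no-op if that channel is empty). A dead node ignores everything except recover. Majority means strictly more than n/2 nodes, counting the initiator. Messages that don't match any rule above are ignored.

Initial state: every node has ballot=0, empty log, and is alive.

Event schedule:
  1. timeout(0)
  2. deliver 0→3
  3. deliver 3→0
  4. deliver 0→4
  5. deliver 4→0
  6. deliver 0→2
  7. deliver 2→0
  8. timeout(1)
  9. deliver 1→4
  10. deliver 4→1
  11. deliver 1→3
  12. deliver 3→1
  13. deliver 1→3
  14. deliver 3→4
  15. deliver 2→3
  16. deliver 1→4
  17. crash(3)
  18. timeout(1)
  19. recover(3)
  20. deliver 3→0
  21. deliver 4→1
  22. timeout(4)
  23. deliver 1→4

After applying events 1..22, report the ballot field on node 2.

5

1. timeout(0):  <0:cand b5 ->
2. deliver 0→3:  <3:foll b5 ->
3. deliver 3→0:  nop
4. deliver 0→4:  <4:foll b5 ->
5. deliver 4→0:  <0:lead b5 ->
6. deliver 0→2:  <2:foll b5 ->
7. deliver 2→0:  nop
8. timeout(1):  <1:cand b6 ->
9. deliver 1→4:  <4:foll b6 ->
10. deliver 4→1:  nop
11. deliver 1→3:  <3:foll b6 ->
12. deliver 3→1:  <1:lead b6 ->
13. deliver 1→3:  nop
14. deliver 3→4:  nop
15. deliver 2→3:  nop
16. deliver 1→4:  nop
17. crash(3):  <3:✗foll b6 ->
18. timeout(1):  <1:cand b11 ->
19. recover(3):  <3:foll b6 ->
20. deliver 3→0:  nop
21. deliver 4→1:  nop
22. timeout(4):  <4:cand b14 ->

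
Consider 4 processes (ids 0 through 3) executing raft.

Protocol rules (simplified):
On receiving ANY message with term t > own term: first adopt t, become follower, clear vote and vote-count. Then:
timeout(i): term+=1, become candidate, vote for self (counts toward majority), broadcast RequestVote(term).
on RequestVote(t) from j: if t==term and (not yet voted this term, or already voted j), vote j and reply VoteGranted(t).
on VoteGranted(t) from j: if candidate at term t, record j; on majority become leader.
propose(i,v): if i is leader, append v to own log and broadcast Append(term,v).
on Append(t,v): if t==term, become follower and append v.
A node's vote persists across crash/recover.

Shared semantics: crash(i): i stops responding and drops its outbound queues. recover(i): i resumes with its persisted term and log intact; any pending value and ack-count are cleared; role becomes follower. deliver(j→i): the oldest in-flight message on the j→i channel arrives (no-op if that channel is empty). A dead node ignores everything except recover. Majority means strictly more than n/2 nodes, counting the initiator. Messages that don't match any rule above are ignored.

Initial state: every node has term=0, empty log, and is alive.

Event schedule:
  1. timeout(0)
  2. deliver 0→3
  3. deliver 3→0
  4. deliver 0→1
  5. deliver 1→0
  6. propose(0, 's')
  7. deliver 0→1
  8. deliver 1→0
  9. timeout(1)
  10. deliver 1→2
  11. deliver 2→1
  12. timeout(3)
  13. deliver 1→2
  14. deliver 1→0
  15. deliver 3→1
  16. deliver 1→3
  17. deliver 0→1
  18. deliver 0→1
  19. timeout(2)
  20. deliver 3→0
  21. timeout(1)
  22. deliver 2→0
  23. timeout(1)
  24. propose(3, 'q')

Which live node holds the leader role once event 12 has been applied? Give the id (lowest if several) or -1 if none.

0

e1 timeout(0): 0[cand,t=1,-]
e2 deliver 0→3: 3[foll,t=1,-]
e3 deliver 3→0: ·
e4 deliver 0→1: 1[foll,t=1,-]
e5 deliver 1→0: 0[lead,t=1,-]
e6 propose(0,'s'): 0[lead,t=1,s]
e7 deliver 0→1: 1[foll,t=1,s]
e8 deliver 1→0: ·
e9 timeout(1): 1[cand,t=2,s]
e10 deliver 1→2: 2[foll,t=2,-]
e11 deliver 2→1: ·
e12 timeout(3): 3[cand,t=2,-]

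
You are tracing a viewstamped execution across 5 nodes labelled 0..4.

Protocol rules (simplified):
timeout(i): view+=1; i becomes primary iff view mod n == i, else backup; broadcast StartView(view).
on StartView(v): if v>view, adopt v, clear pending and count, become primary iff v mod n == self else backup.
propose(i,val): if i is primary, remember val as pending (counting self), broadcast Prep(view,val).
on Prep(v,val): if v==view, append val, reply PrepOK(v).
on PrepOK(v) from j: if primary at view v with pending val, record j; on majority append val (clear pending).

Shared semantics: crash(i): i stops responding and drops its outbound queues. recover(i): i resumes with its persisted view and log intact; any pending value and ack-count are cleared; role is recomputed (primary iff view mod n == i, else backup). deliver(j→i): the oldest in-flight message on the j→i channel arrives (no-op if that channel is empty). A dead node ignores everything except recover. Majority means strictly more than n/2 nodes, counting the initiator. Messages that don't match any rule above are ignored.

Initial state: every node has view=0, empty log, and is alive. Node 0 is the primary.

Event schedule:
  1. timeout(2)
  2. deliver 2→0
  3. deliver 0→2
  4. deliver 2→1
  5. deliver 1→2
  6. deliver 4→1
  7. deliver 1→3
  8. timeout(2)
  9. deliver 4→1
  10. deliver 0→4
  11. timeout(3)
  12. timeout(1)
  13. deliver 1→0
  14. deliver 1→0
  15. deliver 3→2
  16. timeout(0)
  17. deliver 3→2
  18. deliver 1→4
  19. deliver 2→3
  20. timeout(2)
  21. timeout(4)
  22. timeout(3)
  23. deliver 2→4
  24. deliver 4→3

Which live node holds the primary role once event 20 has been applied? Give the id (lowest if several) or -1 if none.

-1

step 1 timeout(2): 2={back,v=1,log=-}
step 2 deliver 2→0: 0={back,v=1,log=-}
step 3 deliver 0→2: —
step 4 deliver 2→1: 1={prim,v=1,log=-}
step 5 deliver 1→2: —
step 6 deliver 4→1: —
step 7 deliver 1→3: —
step 8 timeout(2): 2={prim,v=2,log=-}
step 9 deliver 4→1: —
step 10 deliver 0→4: —
step 11 timeout(3): 3={back,v=1,log=-}
step 12 timeout(1): 1={back,v=2,log=-}
step 13 deliver 1→0: 0={back,v=2,log=-}
step 14 deliver 1→0: —
step 15 deliver 3→2: —
step 16 timeout(0): 0={back,v=3,log=-}
step 17 deliver 3→2: —
step 18 deliver 1→4: 4={back,v=2,log=-}
step 19 deliver 2→3: —
step 20 timeout(2): 2={back,v=3,log=-}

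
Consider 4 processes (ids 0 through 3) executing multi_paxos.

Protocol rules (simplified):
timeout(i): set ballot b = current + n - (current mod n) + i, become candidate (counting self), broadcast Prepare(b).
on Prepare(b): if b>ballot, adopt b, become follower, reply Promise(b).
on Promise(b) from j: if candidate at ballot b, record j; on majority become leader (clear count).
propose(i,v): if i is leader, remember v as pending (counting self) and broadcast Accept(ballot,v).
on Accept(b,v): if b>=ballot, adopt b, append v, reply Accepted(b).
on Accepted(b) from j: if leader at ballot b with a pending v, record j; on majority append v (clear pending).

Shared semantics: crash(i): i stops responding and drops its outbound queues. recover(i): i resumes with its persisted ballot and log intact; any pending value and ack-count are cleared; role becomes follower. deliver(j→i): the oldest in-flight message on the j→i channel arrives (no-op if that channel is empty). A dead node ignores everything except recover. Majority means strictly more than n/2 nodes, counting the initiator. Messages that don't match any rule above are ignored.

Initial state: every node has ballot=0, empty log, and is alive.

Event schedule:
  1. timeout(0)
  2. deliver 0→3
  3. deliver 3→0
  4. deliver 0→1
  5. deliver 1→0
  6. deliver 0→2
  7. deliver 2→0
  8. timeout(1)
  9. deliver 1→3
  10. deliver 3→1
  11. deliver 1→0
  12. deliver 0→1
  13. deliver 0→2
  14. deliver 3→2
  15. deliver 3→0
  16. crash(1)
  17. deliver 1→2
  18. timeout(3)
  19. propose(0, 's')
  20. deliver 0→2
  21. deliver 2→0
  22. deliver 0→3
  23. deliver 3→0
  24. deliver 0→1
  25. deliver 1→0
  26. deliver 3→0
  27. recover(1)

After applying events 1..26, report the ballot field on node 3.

15

[1] timeout(0) → N0(cand b4 [-])
[2] deliver 0→3 → N3(foll b4 [-])
[3] deliver 3→0 → ∅
[4] deliver 0→1 → N1(foll b4 [-])
[5] deliver 1→0 → N0(lead b4 [-])
[6] deliver 0→2 → N2(foll b4 [-])
[7] deliver 2→0 → ∅
[8] timeout(1) → N1(cand b9 [-])
[9] deliver 1→3 → N3(foll b9 [-])
[10] deliver 3→1 → ∅
[11] deliver 1→0 → N0(foll b9 [-])
[12] deliver 0→1 → N1(lead b9 [-])
[13] deliver 0→2 → ∅
[14] deliver 3→2 → ∅
[15] deliver 3→0 → ∅
[16] crash(1) → N1(✗lead b9 [-])
[17] deliver 1→2 → ∅
[18] timeout(3) → N3(cand b15 [-])
[19] propose(0,'s') → ∅
[20] deliver 0→2 → ∅
[21] deliver 2→0 → ∅
[22] deliver 0→3 → ∅
[23] deliver 3→0 → N0(foll b15 [-])
[24] deliver 0→1 → ∅
[25] deliver 1→0 → ∅
[26] deliver 3→0 → ∅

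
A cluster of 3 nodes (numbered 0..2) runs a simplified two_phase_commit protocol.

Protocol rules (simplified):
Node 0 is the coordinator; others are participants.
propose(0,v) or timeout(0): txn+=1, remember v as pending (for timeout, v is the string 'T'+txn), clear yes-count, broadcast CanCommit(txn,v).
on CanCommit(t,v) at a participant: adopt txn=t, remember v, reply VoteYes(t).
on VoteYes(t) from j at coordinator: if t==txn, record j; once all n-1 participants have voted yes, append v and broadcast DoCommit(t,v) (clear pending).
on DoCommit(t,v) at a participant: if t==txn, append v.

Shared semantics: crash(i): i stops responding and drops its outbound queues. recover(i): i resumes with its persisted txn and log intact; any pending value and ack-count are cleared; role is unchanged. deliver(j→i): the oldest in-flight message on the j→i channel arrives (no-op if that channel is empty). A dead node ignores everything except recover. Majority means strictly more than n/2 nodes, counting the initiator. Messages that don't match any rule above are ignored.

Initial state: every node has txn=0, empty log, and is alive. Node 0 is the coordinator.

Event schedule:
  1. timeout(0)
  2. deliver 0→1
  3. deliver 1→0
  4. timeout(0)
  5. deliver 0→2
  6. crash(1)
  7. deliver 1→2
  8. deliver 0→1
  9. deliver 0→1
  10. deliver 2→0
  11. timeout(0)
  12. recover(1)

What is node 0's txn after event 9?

2

[1] timeout(0) → N0(coor t1 [-])
[2] deliver 0→1 → N1(part t1 [-])
[3] deliver 1→0 → ∅
[4] timeout(0) → N0(coor t2 [-])
[5] deliver 0→2 → N2(part t1 [-])
[6] crash(1) → N1(✗part t1 [-])
[7] deliver 1→2 → ∅
[8] deliver 0→1 → ∅
[9] deliver 0→1 → ∅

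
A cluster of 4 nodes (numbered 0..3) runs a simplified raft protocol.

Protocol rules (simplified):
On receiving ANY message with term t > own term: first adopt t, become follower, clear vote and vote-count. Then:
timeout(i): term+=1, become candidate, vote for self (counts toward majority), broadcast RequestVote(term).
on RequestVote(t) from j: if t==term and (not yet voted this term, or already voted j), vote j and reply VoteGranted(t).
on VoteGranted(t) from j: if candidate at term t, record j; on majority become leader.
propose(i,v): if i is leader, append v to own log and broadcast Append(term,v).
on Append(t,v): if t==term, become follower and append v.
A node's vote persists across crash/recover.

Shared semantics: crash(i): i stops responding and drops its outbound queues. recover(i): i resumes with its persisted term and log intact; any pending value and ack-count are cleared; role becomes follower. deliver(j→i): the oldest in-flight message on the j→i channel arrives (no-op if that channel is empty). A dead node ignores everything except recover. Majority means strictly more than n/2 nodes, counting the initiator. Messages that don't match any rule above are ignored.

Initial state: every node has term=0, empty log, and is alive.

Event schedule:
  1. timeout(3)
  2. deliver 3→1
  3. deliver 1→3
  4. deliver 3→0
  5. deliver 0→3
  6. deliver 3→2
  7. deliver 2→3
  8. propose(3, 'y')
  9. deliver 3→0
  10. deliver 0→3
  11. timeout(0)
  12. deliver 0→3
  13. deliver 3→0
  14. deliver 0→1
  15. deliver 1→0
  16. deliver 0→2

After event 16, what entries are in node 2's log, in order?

1. timeout(3):  <3:cand t1 ->
2. deliver 3→1:  <1:foll t1 ->
3. deliver 1→3:  nop
4. deliver 3→0:  <0:foll t1 ->
5. deliver 0→3:  <3:lead t1 ->
6. deliver 3→2:  <2:foll t1 ->
7. deliver 2→3:  nop
8. propose(3,'y'):  <3:lead t1 y>
9. deliver 3→0:  <0:foll t1 y>
10. deliver 0→3:  nop
11. timeout(0):  <0:cand t2 y>
12. deliver 0→3:  <3:foll t2 y>
13. deliver 3→0:  nop
14. deliver 0→1:  <1:foll t2 ->
15. deliver 1→0:  <0:lead t2 y>
16. deliver 0→2:  <2:foll t2 ->

empty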